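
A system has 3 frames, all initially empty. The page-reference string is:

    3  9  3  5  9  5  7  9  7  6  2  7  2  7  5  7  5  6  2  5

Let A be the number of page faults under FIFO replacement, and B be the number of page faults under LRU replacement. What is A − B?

Under FIFO: F F . F . . F . . F F . . . F F . F F F → 11 faults.
Under LRU: F F . F . . F . . F F . . . F . . F F . → 9 faults.
A − B = 11 − 9 = 2.

2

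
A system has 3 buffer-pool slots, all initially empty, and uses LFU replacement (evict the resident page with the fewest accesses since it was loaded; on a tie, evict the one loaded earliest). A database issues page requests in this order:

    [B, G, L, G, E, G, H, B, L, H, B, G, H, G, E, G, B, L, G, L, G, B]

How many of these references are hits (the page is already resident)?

B: miss, frames (B)
G: miss, frames (B G)
L: miss, frames (B G L)
G: hit
E: miss, evict B, frames (G L E)
G: hit
H: miss, evict L, frames (G E H)
B: miss, evict E, frames (G H B)
L: miss, evict H, frames (G B L)
H: miss, evict B, frames (G L H)
B: miss, evict L, frames (G H B)
G: hit
H: hit
G: hit
E: miss, evict B, frames (G H E)
G: hit
B: miss, evict E, frames (G H B)
L: miss, evict B, frames (G H L)
G: hit
L: hit
G: hit
B: miss, evict H, frames (G L B)
Hits: 9.

9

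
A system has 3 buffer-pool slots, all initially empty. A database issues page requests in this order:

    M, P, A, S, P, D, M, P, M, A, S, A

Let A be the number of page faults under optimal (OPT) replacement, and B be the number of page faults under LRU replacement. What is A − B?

Under OPT: F F F F . F . . . F F . → 7 faults.
Under LRU: F F F F . F F . . F F . → 8 faults.
A − B = 7 − 8 = -1.

-1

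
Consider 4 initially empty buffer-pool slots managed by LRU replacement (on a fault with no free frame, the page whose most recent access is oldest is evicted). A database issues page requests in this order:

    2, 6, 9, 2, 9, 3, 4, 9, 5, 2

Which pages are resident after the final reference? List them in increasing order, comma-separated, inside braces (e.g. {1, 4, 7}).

{2, 4, 5, 9}

2 -> miss, frames {2}
6 -> miss, frames {2,6}
9 -> miss, frames {2,6,9}
2 -> hit
9 -> hit
3 -> miss, frames {6,2,9,3}
4 -> miss, evict 6, frames {2,9,3,4}
9 -> hit
5 -> miss, evict 2, frames {3,4,9,5}
2 -> miss, evict 3, frames {4,9,5,2}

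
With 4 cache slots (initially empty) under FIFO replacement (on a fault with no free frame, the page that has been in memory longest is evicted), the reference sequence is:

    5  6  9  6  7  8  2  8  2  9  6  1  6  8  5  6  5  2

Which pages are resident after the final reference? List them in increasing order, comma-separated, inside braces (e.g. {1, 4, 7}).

5 -> fault, frames (5)
6 -> fault, frames (5 6)
9 -> fault, frames (5 6 9)
6 -> hit
7 -> fault, frames (5 6 9 7)
8 -> fault, evict 5, frames (6 9 7 8)
2 -> fault, evict 6, frames (9 7 8 2)
8 -> hit
2 -> hit
9 -> hit
6 -> fault, evict 9, frames (7 8 2 6)
1 -> fault, evict 7, frames (8 2 6 1)
6 -> hit
8 -> hit
5 -> fault, evict 8, frames (2 6 1 5)
6 -> hit
5 -> hit
2 -> hit

{1, 2, 5, 6}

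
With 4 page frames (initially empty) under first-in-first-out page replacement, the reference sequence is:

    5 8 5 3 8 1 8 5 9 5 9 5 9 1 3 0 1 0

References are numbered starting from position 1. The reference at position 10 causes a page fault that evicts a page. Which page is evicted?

8

pos 1: 5 -> fault, frames [5]
pos 2: 8 -> fault, frames [5, 8]
pos 3: 5 -> hit
pos 4: 3 -> fault, frames [5, 8, 3]
pos 5: 8 -> hit
pos 6: 1 -> fault, frames [5, 8, 3, 1]
pos 7: 8 -> hit
pos 8: 5 -> hit
pos 9: 9 -> fault, evict 5, frames [8, 3, 1, 9]
pos 10: 5 -> fault, evict 8, frames [3, 1, 9, 5]
At position 10, page 8 is evicted.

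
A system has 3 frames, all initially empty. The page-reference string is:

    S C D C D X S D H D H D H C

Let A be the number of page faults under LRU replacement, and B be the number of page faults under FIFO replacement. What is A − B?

Under LRU: F F F . . F F . F . . . . F → 7 faults.
Under FIFO: F F F . . F F . F F . . . F → 8 faults.
A − B = 7 − 8 = -1.

-1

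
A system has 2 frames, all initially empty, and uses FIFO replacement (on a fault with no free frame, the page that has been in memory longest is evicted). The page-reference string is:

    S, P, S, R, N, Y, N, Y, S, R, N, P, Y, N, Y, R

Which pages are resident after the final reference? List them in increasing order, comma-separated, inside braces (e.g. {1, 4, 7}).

{N, R}

S -> fault, frames {S}
P -> fault, frames {S,P}
S -> hit
R -> fault, evict S, frames {P,R}
N -> fault, evict P, frames {R,N}
Y -> fault, evict R, frames {N,Y}
N -> hit
Y -> hit
S -> fault, evict N, frames {Y,S}
R -> fault, evict Y, frames {S,R}
N -> fault, evict S, frames {R,N}
P -> fault, evict R, frames {N,P}
Y -> fault, evict N, frames {P,Y}
N -> fault, evict P, frames {Y,N}
Y -> hit
R -> fault, evict Y, frames {N,R}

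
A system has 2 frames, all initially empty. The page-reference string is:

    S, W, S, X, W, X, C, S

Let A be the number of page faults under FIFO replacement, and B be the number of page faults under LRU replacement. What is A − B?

Under FIFO: F F . F . . F F → 5 faults.
Under LRU: F F . F F . F F → 6 faults.
A − B = 5 − 6 = -1.

-1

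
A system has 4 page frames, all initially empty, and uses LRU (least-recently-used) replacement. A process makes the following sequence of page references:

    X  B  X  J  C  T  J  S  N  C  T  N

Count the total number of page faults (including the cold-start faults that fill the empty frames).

9

X → fault, frames {X}
B → fault, frames {X,B}
X → hit
J → fault, frames {B,X,J}
C → fault, frames {B,X,J,C}
T → fault, evict B, frames {X,J,C,T}
J → hit
S → fault, evict X, frames {C,T,J,S}
N → fault, evict C, frames {T,J,S,N}
C → fault, evict T, frames {J,S,N,C}
T → fault, evict J, frames {S,N,C,T}
N → hit
Page faults: 9.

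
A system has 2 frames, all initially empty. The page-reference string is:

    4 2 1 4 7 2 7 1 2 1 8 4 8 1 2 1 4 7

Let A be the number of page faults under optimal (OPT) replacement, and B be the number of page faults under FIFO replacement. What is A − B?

Under OPT: F F F . F F . F . . F F . F F . F F → 12 faults.
Under FIFO: F F F F F F . F . . F F . F F . F F → 13 faults.
A − B = 12 − 13 = -1.

-1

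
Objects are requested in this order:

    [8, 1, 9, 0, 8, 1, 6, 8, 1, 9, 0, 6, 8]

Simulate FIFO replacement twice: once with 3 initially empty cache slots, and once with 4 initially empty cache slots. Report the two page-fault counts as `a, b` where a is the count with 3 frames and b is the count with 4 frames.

3 frames: F F F F F F F . . F F . F → 10 faults.
4 frames: F F F F . . F F F F F F F → 11 faults.
11 > 10: adding a frame increased faults — Belady's anomaly.

10, 11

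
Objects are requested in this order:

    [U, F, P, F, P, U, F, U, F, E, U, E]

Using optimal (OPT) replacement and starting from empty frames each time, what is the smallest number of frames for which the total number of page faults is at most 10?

2

f=1: 12 faults
f=2: 5 faults
f=3: 4 faults
f=4: 4 faults
Smallest f with faults ≤ 10 is 2.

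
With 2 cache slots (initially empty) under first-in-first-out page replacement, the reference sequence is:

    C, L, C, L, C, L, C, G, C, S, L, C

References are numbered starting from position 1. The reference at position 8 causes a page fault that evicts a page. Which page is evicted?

C

pos 1: C: fault, frames [C]
pos 2: L: fault, frames [C, L]
pos 3: C: hit
pos 4: L: hit
pos 5: C: hit
pos 6: L: hit
pos 7: C: hit
pos 8: G: fault, evict C, frames [L, G]
At position 8, page C is evicted.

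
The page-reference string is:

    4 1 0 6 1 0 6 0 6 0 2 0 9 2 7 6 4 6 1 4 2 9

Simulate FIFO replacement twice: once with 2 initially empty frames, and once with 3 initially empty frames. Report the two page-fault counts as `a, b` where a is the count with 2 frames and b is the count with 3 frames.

2 frames: F F F F F F F . . . F F F F F F F . F . F F → 17 faults.
3 frames: F F F F . . . . . . F . F . F F F . F . F F → 12 faults.
12 < 17: adding a frame reduced faults, as is typical.

17, 12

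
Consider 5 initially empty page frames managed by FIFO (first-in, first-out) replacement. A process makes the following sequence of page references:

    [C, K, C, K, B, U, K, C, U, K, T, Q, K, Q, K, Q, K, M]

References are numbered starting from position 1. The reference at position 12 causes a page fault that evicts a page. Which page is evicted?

pos 1: C → miss, frames {C}
pos 2: K → miss, frames {C,K}
pos 3: C → hit
pos 4: K → hit
pos 5: B → miss, frames {C,K,B}
pos 6: U → miss, frames {C,K,B,U}
pos 7: K → hit
pos 8: C → hit
pos 9: U → hit
pos 10: K → hit
pos 11: T → miss, frames {C,K,B,U,T}
pos 12: Q → miss, evict C, frames {K,B,U,T,Q}
At position 12, page C is evicted.

C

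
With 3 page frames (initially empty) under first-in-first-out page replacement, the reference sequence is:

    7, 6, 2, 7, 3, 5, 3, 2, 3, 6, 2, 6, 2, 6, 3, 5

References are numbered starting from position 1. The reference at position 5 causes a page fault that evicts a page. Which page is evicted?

7

pos 1: 7 → miss, frames {7}
pos 2: 6 → miss, frames {7,6}
pos 3: 2 → miss, frames {7,6,2}
pos 4: 7 → hit
pos 5: 3 → miss, evict 7, frames {6,2,3}
At position 5, page 7 is evicted.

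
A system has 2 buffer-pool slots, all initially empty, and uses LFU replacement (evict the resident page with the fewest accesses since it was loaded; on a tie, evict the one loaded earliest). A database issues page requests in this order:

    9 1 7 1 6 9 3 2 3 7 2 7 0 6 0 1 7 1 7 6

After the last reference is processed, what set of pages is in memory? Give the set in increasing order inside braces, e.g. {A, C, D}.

{1, 6}

9 → miss, frames {9}
1 → miss, frames {9,1}
7 → miss, evict 9, frames {1,7}
1 → hit
6 → miss, evict 7, frames {1,6}
9 → miss, evict 6, frames {1,9}
3 → miss, evict 9, frames {1,3}
2 → miss, evict 3, frames {1,2}
3 → miss, evict 2, frames {1,3}
7 → miss, evict 3, frames {1,7}
2 → miss, evict 7, frames {1,2}
7 → miss, evict 2, frames {1,7}
0 → miss, evict 7, frames {1,0}
6 → miss, evict 0, frames {1,6}
0 → miss, evict 6, frames {1,0}
1 → hit
7 → miss, evict 0, frames {1,7}
1 → hit
7 → hit
6 → miss, evict 7, frames {1,6}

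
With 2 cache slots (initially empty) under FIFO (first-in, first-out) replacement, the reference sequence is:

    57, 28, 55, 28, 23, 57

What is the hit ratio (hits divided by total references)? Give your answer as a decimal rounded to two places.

0.17

57 → miss, frames {57}
28 → miss, frames {57,28}
55 → miss, evict 57, frames {28,55}
28 → hit
23 → miss, evict 28, frames {55,23}
57 → miss, evict 55, frames {23,57}
Hits: 1 of 6 references → 1/6 = 0.1667.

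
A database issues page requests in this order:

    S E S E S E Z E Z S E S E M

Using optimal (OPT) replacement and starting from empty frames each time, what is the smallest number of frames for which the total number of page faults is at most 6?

f=1: 14 faults
f=2: 5 faults
f=3: 4 faults
f=4: 4 faults
Smallest f with faults ≤ 6 is 2.

2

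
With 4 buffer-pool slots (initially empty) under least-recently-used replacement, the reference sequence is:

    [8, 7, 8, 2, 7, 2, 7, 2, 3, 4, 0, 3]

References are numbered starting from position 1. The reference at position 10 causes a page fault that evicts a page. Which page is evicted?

8

pos 1: 8: miss, frames (8)
pos 2: 7: miss, frames (8 7)
pos 3: 8: hit
pos 4: 2: miss, frames (7 8 2)
pos 5: 7: hit
pos 6: 2: hit
pos 7: 7: hit
pos 8: 2: hit
pos 9: 3: miss, frames (8 7 2 3)
pos 10: 4: miss, evict 8, frames (7 2 3 4)
At position 10, page 8 is evicted.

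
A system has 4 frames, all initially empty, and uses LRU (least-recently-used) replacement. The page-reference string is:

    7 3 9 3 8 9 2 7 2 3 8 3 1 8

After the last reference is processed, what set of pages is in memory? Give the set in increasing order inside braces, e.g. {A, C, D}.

7 -> fault, frames (7)
3 -> fault, frames (7 3)
9 -> fault, frames (7 3 9)
3 -> hit
8 -> fault, frames (7 9 3 8)
9 -> hit
2 -> fault, evict 7, frames (3 8 9 2)
7 -> fault, evict 3, frames (8 9 2 7)
2 -> hit
3 -> fault, evict 8, frames (9 7 2 3)
8 -> fault, evict 9, frames (7 2 3 8)
3 -> hit
1 -> fault, evict 7, frames (2 8 3 1)
8 -> hit

{1, 2, 3, 8}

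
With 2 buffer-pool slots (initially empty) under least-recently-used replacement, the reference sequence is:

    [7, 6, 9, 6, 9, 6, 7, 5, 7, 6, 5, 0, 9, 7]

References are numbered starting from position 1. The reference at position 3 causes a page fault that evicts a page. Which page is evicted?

pos 1: 7: fault, frames [7]
pos 2: 6: fault, frames [7, 6]
pos 3: 9: fault, evict 7, frames [6, 9]
At position 3, page 7 is evicted.

7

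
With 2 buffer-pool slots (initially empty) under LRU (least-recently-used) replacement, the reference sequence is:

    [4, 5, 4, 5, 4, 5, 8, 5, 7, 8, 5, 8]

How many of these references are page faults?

6

4 → fault, frames (4)
5 → fault, frames (4 5)
4 → hit
5 → hit
4 → hit
5 → hit
8 → fault, evict 4, frames (5 8)
5 → hit
7 → fault, evict 8, frames (5 7)
8 → fault, evict 5, frames (7 8)
5 → fault, evict 7, frames (8 5)
8 → hit
Page faults: 6.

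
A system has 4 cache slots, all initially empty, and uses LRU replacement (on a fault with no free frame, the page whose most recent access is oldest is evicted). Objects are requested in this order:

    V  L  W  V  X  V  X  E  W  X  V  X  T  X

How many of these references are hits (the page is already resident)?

V → fault, frames {V}
L → fault, frames {V,L}
W → fault, frames {V,L,W}
V → hit
X → fault, frames {L,W,V,X}
V → hit
X → hit
E → fault, evict L, frames {W,V,X,E}
W → hit
X → hit
V → hit
X → hit
T → fault, evict E, frames {W,V,X,T}
X → hit
Hits: 8.

8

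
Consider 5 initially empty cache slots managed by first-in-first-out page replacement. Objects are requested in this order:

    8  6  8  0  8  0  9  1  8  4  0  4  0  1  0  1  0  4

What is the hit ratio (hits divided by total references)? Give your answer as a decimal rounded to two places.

8 → fault, frames (8)
6 → fault, frames (8 6)
8 → hit
0 → fault, frames (8 6 0)
8 → hit
0 → hit
9 → fault, frames (8 6 0 9)
1 → fault, frames (8 6 0 9 1)
8 → hit
4 → fault, evict 8, frames (6 0 9 1 4)
0 → hit
4 → hit
0 → hit
1 → hit
0 → hit
1 → hit
0 → hit
4 → hit
Hits: 12 of 18 references → 12/18 = 0.6667.

0.67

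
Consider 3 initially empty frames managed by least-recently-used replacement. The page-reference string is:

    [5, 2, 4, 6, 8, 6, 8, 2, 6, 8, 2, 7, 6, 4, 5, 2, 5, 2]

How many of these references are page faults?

11

5 -> fault, frames (5)
2 -> fault, frames (5 2)
4 -> fault, frames (5 2 4)
6 -> fault, evict 5, frames (2 4 6)
8 -> fault, evict 2, frames (4 6 8)
6 -> hit
8 -> hit
2 -> fault, evict 4, frames (6 8 2)
6 -> hit
8 -> hit
2 -> hit
7 -> fault, evict 6, frames (8 2 7)
6 -> fault, evict 8, frames (2 7 6)
4 -> fault, evict 2, frames (7 6 4)
5 -> fault, evict 7, frames (6 4 5)
2 -> fault, evict 6, frames (4 5 2)
5 -> hit
2 -> hit
Page faults: 11.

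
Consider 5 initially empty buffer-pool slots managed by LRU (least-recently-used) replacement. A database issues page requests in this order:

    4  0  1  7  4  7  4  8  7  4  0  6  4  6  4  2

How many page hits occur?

9

4 → fault, frames {4}
0 → fault, frames {4,0}
1 → fault, frames {4,0,1}
7 → fault, frames {4,0,1,7}
4 → hit
7 → hit
4 → hit
8 → fault, frames {0,1,7,4,8}
7 → hit
4 → hit
0 → hit
6 → fault, evict 1, frames {8,7,4,0,6}
4 → hit
6 → hit
4 → hit
2 → fault, evict 8, frames {7,0,6,4,2}
Hits: 9.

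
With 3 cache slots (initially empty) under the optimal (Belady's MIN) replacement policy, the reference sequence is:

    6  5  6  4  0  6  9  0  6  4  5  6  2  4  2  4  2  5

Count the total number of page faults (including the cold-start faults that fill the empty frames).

8

6 → miss, frames {6}
5 → miss, frames {6,5}
6 → hit
4 → miss, frames {6,5,4}
0 → miss, evict 5, frames {6,4,0}
6 → hit
9 → miss, evict 4, frames {6,0,9}
0 → hit
6 → hit
4 → miss, evict 9, frames {6,0,4}
5 → miss, evict 0, frames {6,4,5}
6 → hit
2 → miss, evict 6, frames {4,5,2}
4 → hit
2 → hit
4 → hit
2 → hit
5 → hit
Page faults: 8.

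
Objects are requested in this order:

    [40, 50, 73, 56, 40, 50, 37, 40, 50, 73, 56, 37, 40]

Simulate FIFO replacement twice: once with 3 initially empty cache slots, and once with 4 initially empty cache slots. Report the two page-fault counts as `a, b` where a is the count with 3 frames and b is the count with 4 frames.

3 frames: F F F F F F F . . F F . F → 10 faults.
4 frames: F F F F . . F F F F F F F → 11 faults.
11 > 10: adding a frame increased faults — Belady's anomaly.

10, 11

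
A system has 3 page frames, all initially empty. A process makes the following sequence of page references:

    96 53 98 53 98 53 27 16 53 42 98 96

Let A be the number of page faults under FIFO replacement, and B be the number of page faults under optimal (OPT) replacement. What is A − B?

2

Under FIFO: F F F . . . F F F F F F → 9 faults.
Under OPT: F F F . . . F F . F . F → 7 faults.
A − B = 9 − 7 = 2.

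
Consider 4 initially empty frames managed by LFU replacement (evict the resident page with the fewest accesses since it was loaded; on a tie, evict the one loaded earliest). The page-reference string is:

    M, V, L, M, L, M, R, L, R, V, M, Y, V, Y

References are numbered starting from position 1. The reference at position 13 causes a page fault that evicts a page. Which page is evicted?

pos 1: M → miss, frames [M]
pos 2: V → miss, frames [M, V]
pos 3: L → miss, frames [M, V, L]
pos 4: M → hit
pos 5: L → hit
pos 6: M → hit
pos 7: R → miss, frames [M, V, L, R]
pos 8: L → hit
pos 9: R → hit
pos 10: V → hit
pos 11: M → hit
pos 12: Y → miss, evict V, frames [M, L, R, Y]
pos 13: V → miss, evict Y, frames [M, L, R, V]
At position 13, page Y is evicted.

Y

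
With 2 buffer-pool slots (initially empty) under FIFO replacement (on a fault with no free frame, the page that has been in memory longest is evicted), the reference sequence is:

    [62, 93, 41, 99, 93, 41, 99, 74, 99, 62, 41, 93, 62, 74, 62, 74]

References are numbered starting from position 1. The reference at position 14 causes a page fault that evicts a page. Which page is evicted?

93

pos 1: 62 -> miss, frames {62}
pos 2: 93 -> miss, frames {62,93}
pos 3: 41 -> miss, evict 62, frames {93,41}
pos 4: 99 -> miss, evict 93, frames {41,99}
pos 5: 93 -> miss, evict 41, frames {99,93}
pos 6: 41 -> miss, evict 99, frames {93,41}
pos 7: 99 -> miss, evict 93, frames {41,99}
pos 8: 74 -> miss, evict 41, frames {99,74}
pos 9: 99 -> hit
pos 10: 62 -> miss, evict 99, frames {74,62}
pos 11: 41 -> miss, evict 74, frames {62,41}
pos 12: 93 -> miss, evict 62, frames {41,93}
pos 13: 62 -> miss, evict 41, frames {93,62}
pos 14: 74 -> miss, evict 93, frames {62,74}
At position 14, page 93 is evicted.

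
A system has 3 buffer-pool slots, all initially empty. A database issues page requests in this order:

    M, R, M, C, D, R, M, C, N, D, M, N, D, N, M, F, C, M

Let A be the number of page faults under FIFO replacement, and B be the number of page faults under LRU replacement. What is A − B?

-3

Under FIFO: F F . F F . F . F . . . . . . F F F → 9 faults.
Under LRU: F F . F F F F F F F F . . . . F F . → 12 faults.
A − B = 9 − 12 = -3.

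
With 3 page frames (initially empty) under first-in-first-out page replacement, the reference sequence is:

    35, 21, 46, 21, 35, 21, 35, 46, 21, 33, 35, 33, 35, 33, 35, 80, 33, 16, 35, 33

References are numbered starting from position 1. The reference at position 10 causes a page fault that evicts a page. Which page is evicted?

35

pos 1: 35 -> fault, frames [35]
pos 2: 21 -> fault, frames [35, 21]
pos 3: 46 -> fault, frames [35, 21, 46]
pos 4: 21 -> hit
pos 5: 35 -> hit
pos 6: 21 -> hit
pos 7: 35 -> hit
pos 8: 46 -> hit
pos 9: 21 -> hit
pos 10: 33 -> fault, evict 35, frames [21, 46, 33]
At position 10, page 35 is evicted.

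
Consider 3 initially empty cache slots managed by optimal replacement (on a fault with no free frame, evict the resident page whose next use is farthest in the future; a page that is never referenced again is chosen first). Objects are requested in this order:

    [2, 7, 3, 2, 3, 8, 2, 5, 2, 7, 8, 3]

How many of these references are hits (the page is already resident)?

5

2 → fault, frames [2]
7 → fault, frames [2, 7]
3 → fault, frames [2, 7, 3]
2 → hit
3 → hit
8 → fault, evict 3, frames [2, 7, 8]
2 → hit
5 → fault, evict 8, frames [2, 7, 5]
2 → hit
7 → hit
8 → fault, evict 5, frames [2, 7, 8]
3 → fault, evict 8, frames [2, 7, 3]
Hits: 5.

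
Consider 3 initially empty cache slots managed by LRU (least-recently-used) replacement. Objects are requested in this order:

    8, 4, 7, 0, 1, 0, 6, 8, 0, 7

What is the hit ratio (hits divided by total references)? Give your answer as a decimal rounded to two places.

0.20

8 -> miss, frames (8)
4 -> miss, frames (8 4)
7 -> miss, frames (8 4 7)
0 -> miss, evict 8, frames (4 7 0)
1 -> miss, evict 4, frames (7 0 1)
0 -> hit
6 -> miss, evict 7, frames (1 0 6)
8 -> miss, evict 1, frames (0 6 8)
0 -> hit
7 -> miss, evict 6, frames (8 0 7)
Hits: 2 of 10 references → 2/10 = 0.2000.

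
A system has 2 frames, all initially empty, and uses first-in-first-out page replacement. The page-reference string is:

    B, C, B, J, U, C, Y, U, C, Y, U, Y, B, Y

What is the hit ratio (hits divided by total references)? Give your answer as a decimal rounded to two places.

0.14

B -> fault, frames (B)
C -> fault, frames (B C)
B -> hit
J -> fault, evict B, frames (C J)
U -> fault, evict C, frames (J U)
C -> fault, evict J, frames (U C)
Y -> fault, evict U, frames (C Y)
U -> fault, evict C, frames (Y U)
C -> fault, evict Y, frames (U C)
Y -> fault, evict U, frames (C Y)
U -> fault, evict C, frames (Y U)
Y -> hit
B -> fault, evict Y, frames (U B)
Y -> fault, evict U, frames (B Y)
Hits: 2 of 14 references → 2/14 = 0.1429.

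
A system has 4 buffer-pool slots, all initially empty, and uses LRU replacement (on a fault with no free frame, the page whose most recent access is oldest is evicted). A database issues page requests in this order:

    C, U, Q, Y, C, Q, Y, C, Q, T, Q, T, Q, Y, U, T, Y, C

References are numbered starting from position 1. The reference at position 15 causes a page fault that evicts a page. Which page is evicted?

pos 1: C -> miss, frames (C)
pos 2: U -> miss, frames (C U)
pos 3: Q -> miss, frames (C U Q)
pos 4: Y -> miss, frames (C U Q Y)
pos 5: C -> hit
pos 6: Q -> hit
pos 7: Y -> hit
pos 8: C -> hit
pos 9: Q -> hit
pos 10: T -> miss, evict U, frames (Y C Q T)
pos 11: Q -> hit
pos 12: T -> hit
pos 13: Q -> hit
pos 14: Y -> hit
pos 15: U -> miss, evict C, frames (T Q Y U)
At position 15, page C is evicted.

C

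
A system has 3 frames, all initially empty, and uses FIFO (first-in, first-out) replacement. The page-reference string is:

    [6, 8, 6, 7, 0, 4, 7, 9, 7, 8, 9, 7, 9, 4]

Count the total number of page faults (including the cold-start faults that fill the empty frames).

9

6: miss, frames (6)
8: miss, frames (6 8)
6: hit
7: miss, frames (6 8 7)
0: miss, evict 6, frames (8 7 0)
4: miss, evict 8, frames (7 0 4)
7: hit
9: miss, evict 7, frames (0 4 9)
7: miss, evict 0, frames (4 9 7)
8: miss, evict 4, frames (9 7 8)
9: hit
7: hit
9: hit
4: miss, evict 9, frames (7 8 4)
Page faults: 9.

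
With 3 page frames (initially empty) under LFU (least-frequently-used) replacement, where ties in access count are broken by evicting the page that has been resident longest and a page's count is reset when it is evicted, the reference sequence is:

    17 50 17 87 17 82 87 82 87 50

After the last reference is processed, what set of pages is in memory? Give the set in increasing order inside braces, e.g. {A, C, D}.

{17, 50, 87}

17 -> fault, frames (17)
50 -> fault, frames (17 50)
17 -> hit
87 -> fault, frames (17 50 87)
17 -> hit
82 -> fault, evict 50, frames (17 87 82)
87 -> hit
82 -> hit
87 -> hit
50 -> fault, evict 82, frames (17 87 50)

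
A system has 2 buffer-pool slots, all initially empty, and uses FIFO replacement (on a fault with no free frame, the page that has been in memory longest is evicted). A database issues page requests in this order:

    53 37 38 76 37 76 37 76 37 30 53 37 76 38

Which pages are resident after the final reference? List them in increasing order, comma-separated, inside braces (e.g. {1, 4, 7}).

53 → miss, frames (53)
37 → miss, frames (53 37)
38 → miss, evict 53, frames (37 38)
76 → miss, evict 37, frames (38 76)
37 → miss, evict 38, frames (76 37)
76 → hit
37 → hit
76 → hit
37 → hit
30 → miss, evict 76, frames (37 30)
53 → miss, evict 37, frames (30 53)
37 → miss, evict 30, frames (53 37)
76 → miss, evict 53, frames (37 76)
38 → miss, evict 37, frames (76 38)

{38, 76}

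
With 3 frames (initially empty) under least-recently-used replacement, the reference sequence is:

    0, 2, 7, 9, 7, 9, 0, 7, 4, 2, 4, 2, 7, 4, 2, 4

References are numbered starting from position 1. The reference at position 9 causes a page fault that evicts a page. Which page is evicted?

9

pos 1: 0 → miss, frames (0)
pos 2: 2 → miss, frames (0 2)
pos 3: 7 → miss, frames (0 2 7)
pos 4: 9 → miss, evict 0, frames (2 7 9)
pos 5: 7 → hit
pos 6: 9 → hit
pos 7: 0 → miss, evict 2, frames (7 9 0)
pos 8: 7 → hit
pos 9: 4 → miss, evict 9, frames (0 7 4)
At position 9, page 9 is evicted.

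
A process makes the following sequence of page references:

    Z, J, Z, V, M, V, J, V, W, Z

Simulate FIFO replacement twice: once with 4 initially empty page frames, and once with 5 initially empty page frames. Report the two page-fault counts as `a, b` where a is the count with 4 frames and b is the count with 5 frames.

6, 5

4 frames: F F . F F . . . F F → 6 faults.
5 frames: F F . F F . . . F . → 5 faults.
5 < 6: adding a frame reduced faults, as is typical.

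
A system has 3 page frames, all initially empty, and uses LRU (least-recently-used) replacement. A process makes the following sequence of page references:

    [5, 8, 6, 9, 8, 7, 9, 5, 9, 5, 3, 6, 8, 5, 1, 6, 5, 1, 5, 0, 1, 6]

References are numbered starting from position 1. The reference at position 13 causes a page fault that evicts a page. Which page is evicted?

pos 1: 5 -> miss, frames [5]
pos 2: 8 -> miss, frames [5, 8]
pos 3: 6 -> miss, frames [5, 8, 6]
pos 4: 9 -> miss, evict 5, frames [8, 6, 9]
pos 5: 8 -> hit
pos 6: 7 -> miss, evict 6, frames [9, 8, 7]
pos 7: 9 -> hit
pos 8: 5 -> miss, evict 8, frames [7, 9, 5]
pos 9: 9 -> hit
pos 10: 5 -> hit
pos 11: 3 -> miss, evict 7, frames [9, 5, 3]
pos 12: 6 -> miss, evict 9, frames [5, 3, 6]
pos 13: 8 -> miss, evict 5, frames [3, 6, 8]
At position 13, page 5 is evicted.

5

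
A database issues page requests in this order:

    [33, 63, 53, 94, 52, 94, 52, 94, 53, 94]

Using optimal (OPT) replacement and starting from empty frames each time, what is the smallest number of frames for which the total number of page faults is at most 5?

3

f=1: 10 faults
f=2: 6 faults
f=3: 5 faults
f=4: 5 faults
f=5: 5 faults
Smallest f with faults ≤ 5 is 3.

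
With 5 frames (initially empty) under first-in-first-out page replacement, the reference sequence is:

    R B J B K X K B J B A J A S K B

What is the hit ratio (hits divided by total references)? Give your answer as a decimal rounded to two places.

R → miss, frames [R]
B → miss, frames [R, B]
J → miss, frames [R, B, J]
B → hit
K → miss, frames [R, B, J, K]
X → miss, frames [R, B, J, K, X]
K → hit
B → hit
J → hit
B → hit
A → miss, evict R, frames [B, J, K, X, A]
J → hit
A → hit
S → miss, evict B, frames [J, K, X, A, S]
K → hit
B → miss, evict J, frames [K, X, A, S, B]
Hits: 8 of 16 references → 8/16 = 0.5000.

0.50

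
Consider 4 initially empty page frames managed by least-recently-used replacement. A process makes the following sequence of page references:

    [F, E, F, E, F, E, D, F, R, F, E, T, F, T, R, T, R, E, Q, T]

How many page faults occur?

6

F -> fault, frames [F]
E -> fault, frames [F, E]
F -> hit
E -> hit
F -> hit
E -> hit
D -> fault, frames [F, E, D]
F -> hit
R -> fault, frames [E, D, F, R]
F -> hit
E -> hit
T -> fault, evict D, frames [R, F, E, T]
F -> hit
T -> hit
R -> hit
T -> hit
R -> hit
E -> hit
Q -> fault, evict F, frames [T, R, E, Q]
T -> hit
Page faults: 6.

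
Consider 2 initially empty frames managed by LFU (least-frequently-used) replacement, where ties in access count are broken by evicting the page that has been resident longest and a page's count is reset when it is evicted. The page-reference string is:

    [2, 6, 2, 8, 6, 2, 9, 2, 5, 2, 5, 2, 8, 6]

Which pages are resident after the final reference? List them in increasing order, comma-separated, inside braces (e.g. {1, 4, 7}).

{2, 6}

2 → miss, frames [2]
6 → miss, frames [2, 6]
2 → hit
8 → miss, evict 6, frames [2, 8]
6 → miss, evict 8, frames [2, 6]
2 → hit
9 → miss, evict 6, frames [2, 9]
2 → hit
5 → miss, evict 9, frames [2, 5]
2 → hit
5 → hit
2 → hit
8 → miss, evict 5, frames [2, 8]
6 → miss, evict 8, frames [2, 6]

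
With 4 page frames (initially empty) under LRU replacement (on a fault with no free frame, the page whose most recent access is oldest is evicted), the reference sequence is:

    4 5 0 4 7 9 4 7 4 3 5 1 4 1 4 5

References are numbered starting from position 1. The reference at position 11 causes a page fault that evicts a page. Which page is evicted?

9

pos 1: 4 → fault, frames (4)
pos 2: 5 → fault, frames (4 5)
pos 3: 0 → fault, frames (4 5 0)
pos 4: 4 → hit
pos 5: 7 → fault, frames (5 0 4 7)
pos 6: 9 → fault, evict 5, frames (0 4 7 9)
pos 7: 4 → hit
pos 8: 7 → hit
pos 9: 4 → hit
pos 10: 3 → fault, evict 0, frames (9 7 4 3)
pos 11: 5 → fault, evict 9, frames (7 4 3 5)
At position 11, page 9 is evicted.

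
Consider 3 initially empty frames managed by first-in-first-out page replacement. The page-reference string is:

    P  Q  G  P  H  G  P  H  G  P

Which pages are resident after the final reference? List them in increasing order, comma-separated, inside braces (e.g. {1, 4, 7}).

{G, H, P}

P -> miss, frames [P]
Q -> miss, frames [P, Q]
G -> miss, frames [P, Q, G]
P -> hit
H -> miss, evict P, frames [Q, G, H]
G -> hit
P -> miss, evict Q, frames [G, H, P]
H -> hit
G -> hit
P -> hit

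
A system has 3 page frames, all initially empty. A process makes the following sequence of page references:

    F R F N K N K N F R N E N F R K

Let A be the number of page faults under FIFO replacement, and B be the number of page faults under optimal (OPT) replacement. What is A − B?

3

Under FIFO: F F . F F . . . F F F F . F F F → 11 faults.
Under OPT: F F . F F . . . . F . F . . F F → 8 faults.
A − B = 11 − 8 = 3.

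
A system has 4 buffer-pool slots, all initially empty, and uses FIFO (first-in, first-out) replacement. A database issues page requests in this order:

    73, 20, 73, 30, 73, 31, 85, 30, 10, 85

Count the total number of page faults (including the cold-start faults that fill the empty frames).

6

73 -> miss, frames (73)
20 -> miss, frames (73 20)
73 -> hit
30 -> miss, frames (73 20 30)
73 -> hit
31 -> miss, frames (73 20 30 31)
85 -> miss, evict 73, frames (20 30 31 85)
30 -> hit
10 -> miss, evict 20, frames (30 31 85 10)
85 -> hit
Page faults: 6.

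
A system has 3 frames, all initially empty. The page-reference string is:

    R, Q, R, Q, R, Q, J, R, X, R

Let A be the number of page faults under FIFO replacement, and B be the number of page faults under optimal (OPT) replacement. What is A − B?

Under FIFO: F F . . . . F . F F → 5 faults.
Under OPT: F F . . . . F . F . → 4 faults.
A − B = 5 − 4 = 1.

1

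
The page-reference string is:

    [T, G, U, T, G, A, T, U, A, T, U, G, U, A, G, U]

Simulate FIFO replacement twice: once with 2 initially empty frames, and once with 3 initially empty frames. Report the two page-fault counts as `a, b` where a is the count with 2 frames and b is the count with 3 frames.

14, 8

2 frames: F F F F F F F F F F F F . F . F → 14 faults.
3 frames: F F F . . F F . . . . F F F . . → 8 faults.
8 < 14: adding a frame reduced faults, as is typical.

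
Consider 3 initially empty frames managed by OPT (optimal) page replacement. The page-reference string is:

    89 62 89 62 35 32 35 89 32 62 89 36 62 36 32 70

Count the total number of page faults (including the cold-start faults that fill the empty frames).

89: miss, frames (89)
62: miss, frames (89 62)
89: hit
62: hit
35: miss, frames (89 62 35)
32: miss, evict 62, frames (89 35 32)
35: hit
89: hit
32: hit
62: miss, evict 35, frames (89 32 62)
89: hit
36: miss, evict 89, frames (32 62 36)
62: hit
36: hit
32: hit
70: miss, evict 36, frames (32 62 70)
Page faults: 7.

7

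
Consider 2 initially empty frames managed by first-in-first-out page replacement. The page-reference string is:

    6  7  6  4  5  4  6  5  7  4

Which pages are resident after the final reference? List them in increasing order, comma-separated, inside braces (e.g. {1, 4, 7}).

{4, 7}

6 -> fault, frames (6)
7 -> fault, frames (6 7)
6 -> hit
4 -> fault, evict 6, frames (7 4)
5 -> fault, evict 7, frames (4 5)
4 -> hit
6 -> fault, evict 4, frames (5 6)
5 -> hit
7 -> fault, evict 5, frames (6 7)
4 -> fault, evict 6, frames (7 4)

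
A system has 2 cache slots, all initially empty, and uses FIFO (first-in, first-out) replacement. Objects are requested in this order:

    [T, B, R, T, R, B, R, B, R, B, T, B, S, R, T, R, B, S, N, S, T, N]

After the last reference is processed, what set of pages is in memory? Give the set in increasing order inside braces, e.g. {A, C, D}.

T -> miss, frames [T]
B -> miss, frames [T, B]
R -> miss, evict T, frames [B, R]
T -> miss, evict B, frames [R, T]
R -> hit
B -> miss, evict R, frames [T, B]
R -> miss, evict T, frames [B, R]
B -> hit
R -> hit
B -> hit
T -> miss, evict B, frames [R, T]
B -> miss, evict R, frames [T, B]
S -> miss, evict T, frames [B, S]
R -> miss, evict B, frames [S, R]
T -> miss, evict S, frames [R, T]
R -> hit
B -> miss, evict R, frames [T, B]
S -> miss, evict T, frames [B, S]
N -> miss, evict B, frames [S, N]
S -> hit
T -> miss, evict S, frames [N, T]
N -> hit

{N, T}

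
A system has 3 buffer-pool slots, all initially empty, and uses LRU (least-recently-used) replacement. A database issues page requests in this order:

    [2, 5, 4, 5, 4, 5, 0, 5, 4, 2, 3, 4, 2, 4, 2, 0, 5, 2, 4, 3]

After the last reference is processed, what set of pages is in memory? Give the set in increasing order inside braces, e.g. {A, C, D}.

{2, 3, 4}

2 -> miss, frames {2}
5 -> miss, frames {2,5}
4 -> miss, frames {2,5,4}
5 -> hit
4 -> hit
5 -> hit
0 -> miss, evict 2, frames {4,5,0}
5 -> hit
4 -> hit
2 -> miss, evict 0, frames {5,4,2}
3 -> miss, evict 5, frames {4,2,3}
4 -> hit
2 -> hit
4 -> hit
2 -> hit
0 -> miss, evict 3, frames {4,2,0}
5 -> miss, evict 4, frames {2,0,5}
2 -> hit
4 -> miss, evict 0, frames {5,2,4}
3 -> miss, evict 5, frames {2,4,3}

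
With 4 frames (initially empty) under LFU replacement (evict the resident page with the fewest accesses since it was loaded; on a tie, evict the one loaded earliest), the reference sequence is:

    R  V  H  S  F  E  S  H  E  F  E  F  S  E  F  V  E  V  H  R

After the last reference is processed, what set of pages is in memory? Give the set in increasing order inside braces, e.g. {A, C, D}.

{E, F, R, S}

R: miss, frames [R]
V: miss, frames [R, V]
H: miss, frames [R, V, H]
S: miss, frames [R, V, H, S]
F: miss, evict R, frames [V, H, S, F]
E: miss, evict V, frames [H, S, F, E]
S: hit
H: hit
E: hit
F: hit
E: hit
F: hit
S: hit
E: hit
F: hit
V: miss, evict H, frames [S, F, E, V]
E: hit
V: hit
H: miss, evict V, frames [S, F, E, H]
R: miss, evict H, frames [S, F, E, R]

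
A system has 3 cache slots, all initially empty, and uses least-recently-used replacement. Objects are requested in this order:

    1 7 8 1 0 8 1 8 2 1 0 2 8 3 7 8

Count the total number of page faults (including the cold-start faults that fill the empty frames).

1 -> fault, frames [1]
7 -> fault, frames [1, 7]
8 -> fault, frames [1, 7, 8]
1 -> hit
0 -> fault, evict 7, frames [8, 1, 0]
8 -> hit
1 -> hit
8 -> hit
2 -> fault, evict 0, frames [1, 8, 2]
1 -> hit
0 -> fault, evict 8, frames [2, 1, 0]
2 -> hit
8 -> fault, evict 1, frames [0, 2, 8]
3 -> fault, evict 0, frames [2, 8, 3]
7 -> fault, evict 2, frames [8, 3, 7]
8 -> hit
Page faults: 9.

9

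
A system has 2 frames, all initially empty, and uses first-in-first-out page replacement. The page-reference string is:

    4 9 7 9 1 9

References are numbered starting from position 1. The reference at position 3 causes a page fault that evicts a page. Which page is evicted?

4

pos 1: 4 -> miss, frames [4]
pos 2: 9 -> miss, frames [4, 9]
pos 3: 7 -> miss, evict 4, frames [9, 7]
At position 3, page 4 is evicted.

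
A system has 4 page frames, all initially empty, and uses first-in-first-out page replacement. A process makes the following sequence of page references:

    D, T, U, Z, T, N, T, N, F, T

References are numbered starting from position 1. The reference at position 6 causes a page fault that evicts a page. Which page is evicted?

D

pos 1: D → fault, frames {D}
pos 2: T → fault, frames {D,T}
pos 3: U → fault, frames {D,T,U}
pos 4: Z → fault, frames {D,T,U,Z}
pos 5: T → hit
pos 6: N → fault, evict D, frames {T,U,Z,N}
At position 6, page D is evicted.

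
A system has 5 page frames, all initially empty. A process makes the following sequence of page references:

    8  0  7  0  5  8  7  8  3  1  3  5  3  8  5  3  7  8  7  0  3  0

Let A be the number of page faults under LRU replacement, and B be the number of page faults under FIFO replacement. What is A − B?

-1

Under LRU: F F F . F . . . F F . . . . . . . . . F . . → 7 faults.
Under FIFO: F F F . F . . . F F . . . F . . . . . F . . → 8 faults.
A − B = 7 − 8 = -1.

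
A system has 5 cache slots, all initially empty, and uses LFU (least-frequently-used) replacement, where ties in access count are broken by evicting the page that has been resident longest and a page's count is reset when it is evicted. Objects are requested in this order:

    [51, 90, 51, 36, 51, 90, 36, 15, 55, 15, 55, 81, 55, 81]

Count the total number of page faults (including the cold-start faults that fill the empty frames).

51: miss, frames {51}
90: miss, frames {51,90}
51: hit
36: miss, frames {51,90,36}
51: hit
90: hit
36: hit
15: miss, frames {51,90,36,15}
55: miss, frames {51,90,36,15,55}
15: hit
55: hit
81: miss, evict 90, frames {51,36,15,55,81}
55: hit
81: hit
Page faults: 6.

6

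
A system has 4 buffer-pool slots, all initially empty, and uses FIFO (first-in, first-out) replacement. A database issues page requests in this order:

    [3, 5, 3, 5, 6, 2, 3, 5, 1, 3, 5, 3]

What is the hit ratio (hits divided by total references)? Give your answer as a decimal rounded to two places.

3 → miss, frames [3]
5 → miss, frames [3, 5]
3 → hit
5 → hit
6 → miss, frames [3, 5, 6]
2 → miss, frames [3, 5, 6, 2]
3 → hit
5 → hit
1 → miss, evict 3, frames [5, 6, 2, 1]
3 → miss, evict 5, frames [6, 2, 1, 3]
5 → miss, evict 6, frames [2, 1, 3, 5]
3 → hit
Hits: 5 of 12 references → 5/12 = 0.4167.

0.42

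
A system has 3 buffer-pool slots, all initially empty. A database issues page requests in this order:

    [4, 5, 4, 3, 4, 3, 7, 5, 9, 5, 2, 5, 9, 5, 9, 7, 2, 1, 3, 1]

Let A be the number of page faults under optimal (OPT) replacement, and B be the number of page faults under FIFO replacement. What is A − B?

Under OPT: F F . F . . F . F . F . . . . F . F F . → 9 faults.
Under FIFO: F F . F . . F . F F F . . . . F . F F . → 10 faults.
A − B = 9 − 10 = -1.

-1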